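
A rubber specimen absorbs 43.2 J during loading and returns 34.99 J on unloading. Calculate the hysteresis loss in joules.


Hysteresis loss = loading - unloading
= 43.2 - 34.99
= 8.21 J

8.21 J


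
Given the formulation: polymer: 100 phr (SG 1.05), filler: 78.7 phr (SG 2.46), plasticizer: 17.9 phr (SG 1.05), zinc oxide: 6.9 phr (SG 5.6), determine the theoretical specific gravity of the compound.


Sum of weights = 203.5
Volume contributions:
  polymer: 100/1.05 = 95.2381
  filler: 78.7/2.46 = 31.9919
  plasticizer: 17.9/1.05 = 17.0476
  zinc oxide: 6.9/5.6 = 1.2321
Sum of volumes = 145.5097
SG = 203.5 / 145.5097 = 1.399

SG = 1.399


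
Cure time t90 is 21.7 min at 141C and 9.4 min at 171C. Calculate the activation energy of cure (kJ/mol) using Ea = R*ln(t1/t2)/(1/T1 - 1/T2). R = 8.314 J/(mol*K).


T1 = 414.15 K, T2 = 444.15 K
1/T1 - 1/T2 = 1.6309e-04
ln(t1/t2) = ln(21.7/9.4) = 0.8366
Ea = 8.314 * 0.8366 / 1.6309e-04 = 42647.6684 J/mol
Ea = 42.65 kJ/mol

42.65 kJ/mol


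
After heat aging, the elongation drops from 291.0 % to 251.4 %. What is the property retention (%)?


Retention = aged / original * 100
= 251.4 / 291.0 * 100
= 86.4%

86.4%


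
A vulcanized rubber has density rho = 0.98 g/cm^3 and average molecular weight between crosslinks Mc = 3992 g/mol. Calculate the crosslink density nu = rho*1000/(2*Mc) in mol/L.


nu = rho * 1000 / (2 * Mc)
nu = 0.98 * 1000 / (2 * 3992)
nu = 980.0 / 7984
nu = 0.1227 mol/L

0.1227 mol/L


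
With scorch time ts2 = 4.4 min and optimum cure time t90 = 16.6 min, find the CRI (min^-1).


CRI = 100 / (t90 - ts2)
= 100 / (16.6 - 4.4)
= 100 / 12.2
= 8.2 min^-1

8.2 min^-1


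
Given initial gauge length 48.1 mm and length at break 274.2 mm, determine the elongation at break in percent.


Elongation = (Lf - L0) / L0 * 100
= (274.2 - 48.1) / 48.1 * 100
= 226.1 / 48.1 * 100
= 470.1%

470.1%


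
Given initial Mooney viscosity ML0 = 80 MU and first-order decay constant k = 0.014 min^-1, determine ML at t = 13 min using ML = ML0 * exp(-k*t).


ML = ML0 * exp(-k * t)
ML = 80 * exp(-0.014 * 13)
ML = 80 * 0.8336
ML = 66.69 MU

66.69 MU


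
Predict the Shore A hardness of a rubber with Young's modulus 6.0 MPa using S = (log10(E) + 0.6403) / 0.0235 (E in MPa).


log10(E) = 0.0235*S - 0.6403  =>  S = (log10(E) + 0.6403) / 0.0235
log10(6.0) = 0.778151
S = (0.778151 + 0.6403) / 0.0235 = 1.418451 / 0.0235
S = 60.4

Shore A = 60.4


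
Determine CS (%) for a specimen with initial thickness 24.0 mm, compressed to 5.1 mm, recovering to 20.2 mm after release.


CS = (t0 - recovered) / (t0 - ts) * 100
= (24.0 - 20.2) / (24.0 - 5.1) * 100
= 3.8 / 18.9 * 100
= 20.1%

20.1%


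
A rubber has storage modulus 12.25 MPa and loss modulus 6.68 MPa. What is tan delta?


tan delta = E'' / E'
= 6.68 / 12.25
= 0.5453

tan delta = 0.5453


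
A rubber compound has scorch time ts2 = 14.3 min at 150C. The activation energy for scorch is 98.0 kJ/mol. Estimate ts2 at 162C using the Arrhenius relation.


Convert temperatures: T1 = 150 + 273.15 = 423.15 K, T2 = 162 + 273.15 = 435.15 K
ts2_new = 14.3 * exp(98000 / 8.314 * (1/435.15 - 1/423.15))
1/T2 - 1/T1 = -6.5170e-05
ts2_new = 6.63 min

6.63 min


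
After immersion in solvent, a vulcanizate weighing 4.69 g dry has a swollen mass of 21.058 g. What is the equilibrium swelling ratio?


Q = W_swollen / W_dry
Q = 21.058 / 4.69
Q = 4.49

Q = 4.49


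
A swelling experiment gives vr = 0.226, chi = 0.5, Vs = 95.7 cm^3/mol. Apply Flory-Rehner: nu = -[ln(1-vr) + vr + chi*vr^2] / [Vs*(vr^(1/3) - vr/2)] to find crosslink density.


ln(1 - vr) = ln(1 - 0.226) = -0.2562
Numerator = -((-0.2562) + 0.226 + 0.5 * 0.226^2) = 0.0046
Denominator = 95.7 * (0.226^(1/3) - 0.226/2) = 47.4787
nu = 0.0046 / 47.4787 = 9.7842e-05 mol/cm^3

9.7842e-05 mol/cm^3


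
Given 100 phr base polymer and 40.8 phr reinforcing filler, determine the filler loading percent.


Filler % = filler / (rubber + filler) * 100
= 40.8 / (100 + 40.8) * 100
= 40.8 / 140.8 * 100
= 28.98%

28.98%


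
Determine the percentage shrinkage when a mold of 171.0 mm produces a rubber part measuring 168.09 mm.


Shrinkage = (mold - part) / mold * 100
= (171.0 - 168.09) / 171.0 * 100
= 2.91 / 171.0 * 100
= 1.7%

1.7%


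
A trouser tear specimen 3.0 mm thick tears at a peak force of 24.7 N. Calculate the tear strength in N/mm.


Tear strength = force / thickness
= 24.7 / 3.0
= 8.23 N/mm

8.23 N/mm


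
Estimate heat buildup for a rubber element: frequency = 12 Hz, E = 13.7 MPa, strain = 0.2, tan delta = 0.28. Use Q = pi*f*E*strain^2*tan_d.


Q = pi * f * E * strain^2 * tan_d
= pi * 12 * 13.7 * 0.2^2 * 0.28
= pi * 12 * 13.7 * 0.0400 * 0.28
= 5.7846

Q = 5.7846


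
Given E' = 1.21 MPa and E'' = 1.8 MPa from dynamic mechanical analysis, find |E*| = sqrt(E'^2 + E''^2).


|E*| = sqrt(E'^2 + E''^2)
= sqrt(1.21^2 + 1.8^2)
= sqrt(1.4641 + 3.2400)
= 2.169 MPa

2.169 MPa


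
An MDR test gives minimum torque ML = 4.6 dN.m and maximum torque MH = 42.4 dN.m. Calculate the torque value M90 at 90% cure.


M90 = ML + 0.9 * (MH - ML)
M90 = 4.6 + 0.9 * (42.4 - 4.6)
M90 = 4.6 + 0.9 * 37.8
M90 = 38.62 dN.m

38.62 dN.m


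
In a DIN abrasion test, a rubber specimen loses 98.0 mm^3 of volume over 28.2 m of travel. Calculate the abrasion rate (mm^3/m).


Rate = volume_loss / distance
= 98.0 / 28.2
= 3.475 mm^3/m

3.475 mm^3/m


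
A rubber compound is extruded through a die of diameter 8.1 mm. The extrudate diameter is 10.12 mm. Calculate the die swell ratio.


Die swell ratio = D_extrudate / D_die
= 10.12 / 8.1
= 1.249

Die swell = 1.249


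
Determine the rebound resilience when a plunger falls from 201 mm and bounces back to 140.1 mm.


Resilience = h_rebound / h_drop * 100
= 140.1 / 201 * 100
= 69.7%

69.7%


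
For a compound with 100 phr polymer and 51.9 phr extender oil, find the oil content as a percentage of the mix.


Oil % = oil / (100 + oil) * 100
= 51.9 / (100 + 51.9) * 100
= 51.9 / 151.9 * 100
= 34.17%

34.17%


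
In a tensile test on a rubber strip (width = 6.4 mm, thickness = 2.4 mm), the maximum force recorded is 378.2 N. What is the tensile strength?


Area = width * thickness = 6.4 * 2.4 = 15.36 mm^2
TS = force / area = 378.2 / 15.36 = 24.62 MPa

24.62 MPa


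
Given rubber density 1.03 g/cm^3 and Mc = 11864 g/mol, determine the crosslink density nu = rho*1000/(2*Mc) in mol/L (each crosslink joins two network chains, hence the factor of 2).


nu = rho * 1000 / (2 * Mc)
nu = 1.03 * 1000 / (2 * 11864)
nu = 1030.0 / 23728
nu = 0.0434 mol/L

0.0434 mol/L


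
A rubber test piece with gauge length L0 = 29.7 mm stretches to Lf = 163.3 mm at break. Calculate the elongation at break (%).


Elongation = (Lf - L0) / L0 * 100
= (163.3 - 29.7) / 29.7 * 100
= 133.6 / 29.7 * 100
= 449.8%

449.8%


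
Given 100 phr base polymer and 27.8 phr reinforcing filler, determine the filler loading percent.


Filler % = filler / (rubber + filler) * 100
= 27.8 / (100 + 27.8) * 100
= 27.8 / 127.8 * 100
= 21.75%

21.75%


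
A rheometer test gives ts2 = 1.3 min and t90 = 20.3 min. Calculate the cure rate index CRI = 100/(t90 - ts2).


CRI = 100 / (t90 - ts2)
= 100 / (20.3 - 1.3)
= 100 / 19.0
= 5.26 min^-1

5.26 min^-1


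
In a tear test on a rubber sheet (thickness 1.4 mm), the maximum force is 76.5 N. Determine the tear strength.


Tear strength = force / thickness
= 76.5 / 1.4
= 54.64 N/mm

54.64 N/mm


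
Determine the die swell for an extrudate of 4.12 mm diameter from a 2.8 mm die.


Die swell ratio = D_extrudate / D_die
= 4.12 / 2.8
= 1.471

Die swell = 1.471


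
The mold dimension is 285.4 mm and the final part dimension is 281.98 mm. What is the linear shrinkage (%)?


Shrinkage = (mold - part) / mold * 100
= (285.4 - 281.98) / 285.4 * 100
= 3.42 / 285.4 * 100
= 1.2%

1.2%


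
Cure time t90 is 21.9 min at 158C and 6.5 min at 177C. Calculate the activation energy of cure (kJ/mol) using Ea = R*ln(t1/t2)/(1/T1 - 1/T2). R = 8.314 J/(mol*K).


T1 = 431.15 K, T2 = 450.15 K
1/T1 - 1/T2 = 9.7897e-05
ln(t1/t2) = ln(21.9/6.5) = 1.2147
Ea = 8.314 * 1.2147 / 9.7897e-05 = 103158.6237 J/mol
Ea = 103.16 kJ/mol

103.16 kJ/mol


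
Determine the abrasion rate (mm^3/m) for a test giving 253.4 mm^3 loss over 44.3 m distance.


Rate = volume_loss / distance
= 253.4 / 44.3
= 5.72 mm^3/m

5.72 mm^3/m


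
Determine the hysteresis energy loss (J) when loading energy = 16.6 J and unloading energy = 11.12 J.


Hysteresis loss = loading - unloading
= 16.6 - 11.12
= 5.48 J

5.48 J


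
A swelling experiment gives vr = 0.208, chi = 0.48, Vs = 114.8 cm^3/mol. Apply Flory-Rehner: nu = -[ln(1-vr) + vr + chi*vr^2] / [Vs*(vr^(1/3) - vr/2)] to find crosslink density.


ln(1 - vr) = ln(1 - 0.208) = -0.2332
Numerator = -((-0.2332) + 0.208 + 0.48 * 0.208^2) = 0.0044
Denominator = 114.8 * (0.208^(1/3) - 0.208/2) = 56.0797
nu = 0.0044 / 56.0797 = 7.8944e-05 mol/cm^3

7.8944e-05 mol/cm^3


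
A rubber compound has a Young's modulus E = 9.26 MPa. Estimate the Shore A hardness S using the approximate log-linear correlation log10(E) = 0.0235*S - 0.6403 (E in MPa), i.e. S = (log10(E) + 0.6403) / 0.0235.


log10(E) = 0.0235*S - 0.6403  =>  S = (log10(E) + 0.6403) / 0.0235
log10(9.26) = 0.966611
S = (0.966611 + 0.6403) / 0.0235 = 1.606911 / 0.0235
S = 68.4

Shore A = 68.4


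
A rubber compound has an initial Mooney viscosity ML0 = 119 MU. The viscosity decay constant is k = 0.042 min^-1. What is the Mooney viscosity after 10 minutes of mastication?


ML = ML0 * exp(-k * t)
ML = 119 * exp(-0.042 * 10)
ML = 119 * 0.6570
ML = 78.19 MU

78.19 MU


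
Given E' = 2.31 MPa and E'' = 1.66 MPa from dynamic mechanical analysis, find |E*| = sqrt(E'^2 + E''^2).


|E*| = sqrt(E'^2 + E''^2)
= sqrt(2.31^2 + 1.66^2)
= sqrt(5.3361 + 2.7556)
= 2.845 MPa

2.845 MPa


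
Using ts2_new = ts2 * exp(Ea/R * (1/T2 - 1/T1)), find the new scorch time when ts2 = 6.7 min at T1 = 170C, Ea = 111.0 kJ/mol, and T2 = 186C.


Convert temperatures: T1 = 170 + 273.15 = 443.15 K, T2 = 186 + 273.15 = 459.15 K
ts2_new = 6.7 * exp(111000 / 8.314 * (1/459.15 - 1/443.15))
1/T2 - 1/T1 = -7.8635e-05
ts2_new = 2.34 min

2.34 min


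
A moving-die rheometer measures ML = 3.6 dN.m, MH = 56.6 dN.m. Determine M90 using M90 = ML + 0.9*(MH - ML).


M90 = ML + 0.9 * (MH - ML)
M90 = 3.6 + 0.9 * (56.6 - 3.6)
M90 = 3.6 + 0.9 * 53.0
M90 = 51.3 dN.m

51.3 dN.m


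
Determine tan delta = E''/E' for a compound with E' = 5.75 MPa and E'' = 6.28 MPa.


tan delta = E'' / E'
= 6.28 / 5.75
= 1.0922

tan delta = 1.0922


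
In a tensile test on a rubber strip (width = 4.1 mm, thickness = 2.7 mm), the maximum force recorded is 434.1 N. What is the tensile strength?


Area = width * thickness = 4.1 * 2.7 = 11.07 mm^2
TS = force / area = 434.1 / 11.07 = 39.21 MPa

39.21 MPa


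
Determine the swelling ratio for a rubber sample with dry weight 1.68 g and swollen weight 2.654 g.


Q = W_swollen / W_dry
Q = 2.654 / 1.68
Q = 1.58

Q = 1.58


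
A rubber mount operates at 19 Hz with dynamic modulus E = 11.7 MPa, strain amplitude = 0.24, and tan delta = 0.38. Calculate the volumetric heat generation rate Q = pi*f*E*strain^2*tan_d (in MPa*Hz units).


Q = pi * f * E * strain^2 * tan_d
= pi * 19 * 11.7 * 0.24^2 * 0.38
= pi * 19 * 11.7 * 0.0576 * 0.38
= 15.2861

Q = 15.2861


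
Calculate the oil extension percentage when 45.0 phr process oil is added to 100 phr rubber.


Oil % = oil / (100 + oil) * 100
= 45.0 / (100 + 45.0) * 100
= 45.0 / 145.0 * 100
= 31.03%

31.03%


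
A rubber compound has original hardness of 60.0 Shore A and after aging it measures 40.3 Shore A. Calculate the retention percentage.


Retention = aged / original * 100
= 40.3 / 60.0 * 100
= 67.2%

67.2%


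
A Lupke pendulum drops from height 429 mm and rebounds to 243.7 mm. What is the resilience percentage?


Resilience = h_rebound / h_drop * 100
= 243.7 / 429 * 100
= 56.8%

56.8%


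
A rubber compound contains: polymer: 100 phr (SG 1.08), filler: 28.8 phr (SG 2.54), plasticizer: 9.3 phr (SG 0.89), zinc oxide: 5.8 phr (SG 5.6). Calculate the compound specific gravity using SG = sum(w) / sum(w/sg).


Sum of weights = 143.9
Volume contributions:
  polymer: 100/1.08 = 92.5926
  filler: 28.8/2.54 = 11.3386
  plasticizer: 9.3/0.89 = 10.4494
  zinc oxide: 5.8/5.6 = 1.0357
Sum of volumes = 115.4163
SG = 143.9 / 115.4163 = 1.247

SG = 1.247


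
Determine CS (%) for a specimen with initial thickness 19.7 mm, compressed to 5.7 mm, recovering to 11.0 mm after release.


CS = (t0 - recovered) / (t0 - ts) * 100
= (19.7 - 11.0) / (19.7 - 5.7) * 100
= 8.7 / 14.0 * 100
= 62.1%

62.1%


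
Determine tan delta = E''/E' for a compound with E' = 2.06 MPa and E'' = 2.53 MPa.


tan delta = E'' / E'
= 2.53 / 2.06
= 1.2282

tan delta = 1.2282


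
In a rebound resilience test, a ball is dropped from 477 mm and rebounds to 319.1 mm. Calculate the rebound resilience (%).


Resilience = h_rebound / h_drop * 100
= 319.1 / 477 * 100
= 66.9%

66.9%


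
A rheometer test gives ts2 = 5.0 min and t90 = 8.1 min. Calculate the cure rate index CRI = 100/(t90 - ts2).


CRI = 100 / (t90 - ts2)
= 100 / (8.1 - 5.0)
= 100 / 3.1
= 32.26 min^-1

32.26 min^-1


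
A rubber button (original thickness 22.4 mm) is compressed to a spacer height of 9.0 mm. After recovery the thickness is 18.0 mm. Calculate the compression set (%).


CS = (t0 - recovered) / (t0 - ts) * 100
= (22.4 - 18.0) / (22.4 - 9.0) * 100
= 4.4 / 13.4 * 100
= 32.8%

32.8%


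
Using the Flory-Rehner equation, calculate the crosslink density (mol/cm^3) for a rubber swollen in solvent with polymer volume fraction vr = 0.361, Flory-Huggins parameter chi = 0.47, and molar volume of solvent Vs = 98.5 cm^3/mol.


ln(1 - vr) = ln(1 - 0.361) = -0.4479
Numerator = -((-0.4479) + 0.361 + 0.47 * 0.361^2) = 0.0256
Denominator = 98.5 * (0.361^(1/3) - 0.361/2) = 52.3564
nu = 0.0256 / 52.3564 = 4.8896e-04 mol/cm^3

4.8896e-04 mol/cm^3


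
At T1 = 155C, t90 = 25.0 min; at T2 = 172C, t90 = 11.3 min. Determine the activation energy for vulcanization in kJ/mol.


T1 = 428.15 K, T2 = 445.15 K
1/T1 - 1/T2 = 8.9196e-05
ln(t1/t2) = ln(25.0/11.3) = 0.7941
Ea = 8.314 * 0.7941 / 8.9196e-05 = 74015.7098 J/mol
Ea = 74.02 kJ/mol

74.02 kJ/mol


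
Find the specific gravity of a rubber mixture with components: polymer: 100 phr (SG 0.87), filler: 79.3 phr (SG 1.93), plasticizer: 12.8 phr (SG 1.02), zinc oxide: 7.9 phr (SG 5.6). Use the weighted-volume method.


Sum of weights = 200.0
Volume contributions:
  polymer: 100/0.87 = 114.9425
  filler: 79.3/1.93 = 41.0881
  plasticizer: 12.8/1.02 = 12.5490
  zinc oxide: 7.9/5.6 = 1.4107
Sum of volumes = 169.9903
SG = 200.0 / 169.9903 = 1.177

SG = 1.177


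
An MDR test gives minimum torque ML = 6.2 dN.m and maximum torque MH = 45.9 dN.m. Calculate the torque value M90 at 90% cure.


M90 = ML + 0.9 * (MH - ML)
M90 = 6.2 + 0.9 * (45.9 - 6.2)
M90 = 6.2 + 0.9 * 39.7
M90 = 41.93 dN.m

41.93 dN.m


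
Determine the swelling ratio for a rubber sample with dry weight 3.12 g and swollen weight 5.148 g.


Q = W_swollen / W_dry
Q = 5.148 / 3.12
Q = 1.65

Q = 1.65


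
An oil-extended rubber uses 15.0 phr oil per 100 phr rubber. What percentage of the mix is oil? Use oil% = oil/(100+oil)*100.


Oil % = oil / (100 + oil) * 100
= 15.0 / (100 + 15.0) * 100
= 15.0 / 115.0 * 100
= 13.04%

13.04%


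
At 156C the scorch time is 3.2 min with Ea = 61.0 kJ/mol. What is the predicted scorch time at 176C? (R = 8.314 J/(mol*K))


Convert temperatures: T1 = 156 + 273.15 = 429.15 K, T2 = 176 + 273.15 = 449.15 K
ts2_new = 3.2 * exp(61000 / 8.314 * (1/449.15 - 1/429.15))
1/T2 - 1/T1 = -1.0376e-04
ts2_new = 1.49 min

1.49 min


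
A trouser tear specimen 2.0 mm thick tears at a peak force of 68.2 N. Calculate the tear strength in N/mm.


Tear strength = force / thickness
= 68.2 / 2.0
= 34.1 N/mm

34.1 N/mm


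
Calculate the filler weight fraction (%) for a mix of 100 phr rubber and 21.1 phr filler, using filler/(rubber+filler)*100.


Filler % = filler / (rubber + filler) * 100
= 21.1 / (100 + 21.1) * 100
= 21.1 / 121.1 * 100
= 17.42%

17.42%


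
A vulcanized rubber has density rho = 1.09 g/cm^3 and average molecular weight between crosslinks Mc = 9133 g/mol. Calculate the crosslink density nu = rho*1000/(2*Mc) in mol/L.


nu = rho * 1000 / (2 * Mc)
nu = 1.09 * 1000 / (2 * 9133)
nu = 1090.0 / 18266
nu = 0.0597 mol/L

0.0597 mol/L


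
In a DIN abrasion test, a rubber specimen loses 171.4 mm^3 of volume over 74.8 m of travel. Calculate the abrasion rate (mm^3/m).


Rate = volume_loss / distance
= 171.4 / 74.8
= 2.291 mm^3/m

2.291 mm^3/m


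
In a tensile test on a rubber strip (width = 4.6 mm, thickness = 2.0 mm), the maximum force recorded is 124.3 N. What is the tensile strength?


Area = width * thickness = 4.6 * 2.0 = 9.2 mm^2
TS = force / area = 124.3 / 9.2 = 13.51 MPa

13.51 MPa


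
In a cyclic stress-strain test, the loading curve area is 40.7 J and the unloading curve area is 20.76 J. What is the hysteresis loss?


Hysteresis loss = loading - unloading
= 40.7 - 20.76
= 19.94 J

19.94 J


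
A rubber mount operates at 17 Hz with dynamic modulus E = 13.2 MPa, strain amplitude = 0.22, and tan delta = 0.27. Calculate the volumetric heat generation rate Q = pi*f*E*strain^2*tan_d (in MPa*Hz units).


Q = pi * f * E * strain^2 * tan_d
= pi * 17 * 13.2 * 0.22^2 * 0.27
= pi * 17 * 13.2 * 0.0484 * 0.27
= 9.2126

Q = 9.2126


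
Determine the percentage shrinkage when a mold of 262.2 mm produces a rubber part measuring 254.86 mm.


Shrinkage = (mold - part) / mold * 100
= (262.2 - 254.86) / 262.2 * 100
= 7.34 / 262.2 * 100
= 2.8%

2.8%


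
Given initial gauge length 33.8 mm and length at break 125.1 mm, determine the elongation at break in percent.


Elongation = (Lf - L0) / L0 * 100
= (125.1 - 33.8) / 33.8 * 100
= 91.3 / 33.8 * 100
= 270.1%

270.1%


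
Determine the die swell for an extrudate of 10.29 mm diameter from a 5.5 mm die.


Die swell ratio = D_extrudate / D_die
= 10.29 / 5.5
= 1.871

Die swell = 1.871


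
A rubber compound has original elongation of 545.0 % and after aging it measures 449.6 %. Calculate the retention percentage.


Retention = aged / original * 100
= 449.6 / 545.0 * 100
= 82.5%

82.5%


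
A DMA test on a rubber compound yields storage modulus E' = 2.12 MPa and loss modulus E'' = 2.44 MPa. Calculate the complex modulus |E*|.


|E*| = sqrt(E'^2 + E''^2)
= sqrt(2.12^2 + 2.44^2)
= sqrt(4.4944 + 5.9536)
= 3.232 MPa

3.232 MPa


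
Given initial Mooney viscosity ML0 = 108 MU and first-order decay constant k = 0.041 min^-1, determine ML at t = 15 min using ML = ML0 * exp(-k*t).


ML = ML0 * exp(-k * t)
ML = 108 * exp(-0.041 * 15)
ML = 108 * 0.5406
ML = 58.39 MU

58.39 MU


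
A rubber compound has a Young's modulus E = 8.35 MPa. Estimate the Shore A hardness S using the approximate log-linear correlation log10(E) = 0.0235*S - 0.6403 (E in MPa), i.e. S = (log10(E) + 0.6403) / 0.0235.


log10(E) = 0.0235*S - 0.6403  =>  S = (log10(E) + 0.6403) / 0.0235
log10(8.35) = 0.921686
S = (0.921686 + 0.6403) / 0.0235 = 1.561986 / 0.0235
S = 66.5

Shore A = 66.5


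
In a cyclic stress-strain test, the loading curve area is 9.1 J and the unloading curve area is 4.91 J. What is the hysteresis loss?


Hysteresis loss = loading - unloading
= 9.1 - 4.91
= 4.19 J

4.19 J


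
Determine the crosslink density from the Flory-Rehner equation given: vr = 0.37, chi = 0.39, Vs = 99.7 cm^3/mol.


ln(1 - vr) = ln(1 - 0.37) = -0.4620
Numerator = -((-0.4620) + 0.37 + 0.39 * 0.37^2) = 0.0386
Denominator = 99.7 * (0.37^(1/3) - 0.37/2) = 53.1307
nu = 0.0386 / 53.1307 = 7.2735e-04 mol/cm^3

7.2735e-04 mol/cm^3


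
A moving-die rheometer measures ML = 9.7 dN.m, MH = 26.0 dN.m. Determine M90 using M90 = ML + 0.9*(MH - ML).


M90 = ML + 0.9 * (MH - ML)
M90 = 9.7 + 0.9 * (26.0 - 9.7)
M90 = 9.7 + 0.9 * 16.3
M90 = 24.37 dN.m

24.37 dN.m


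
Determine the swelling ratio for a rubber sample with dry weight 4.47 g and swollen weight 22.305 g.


Q = W_swollen / W_dry
Q = 22.305 / 4.47
Q = 4.99

Q = 4.99


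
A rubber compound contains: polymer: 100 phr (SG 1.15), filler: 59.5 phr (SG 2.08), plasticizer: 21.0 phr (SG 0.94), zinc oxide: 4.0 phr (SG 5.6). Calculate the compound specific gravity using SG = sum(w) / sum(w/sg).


Sum of weights = 184.5
Volume contributions:
  polymer: 100/1.15 = 86.9565
  filler: 59.5/2.08 = 28.6058
  plasticizer: 21.0/0.94 = 22.3404
  zinc oxide: 4.0/5.6 = 0.7143
Sum of volumes = 138.6170
SG = 184.5 / 138.6170 = 1.331

SG = 1.331


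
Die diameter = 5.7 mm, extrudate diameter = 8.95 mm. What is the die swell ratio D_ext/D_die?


Die swell ratio = D_extrudate / D_die
= 8.95 / 5.7
= 1.57

Die swell = 1.57


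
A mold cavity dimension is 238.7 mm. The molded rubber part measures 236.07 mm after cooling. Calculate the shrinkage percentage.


Shrinkage = (mold - part) / mold * 100
= (238.7 - 236.07) / 238.7 * 100
= 2.63 / 238.7 * 100
= 1.1%

1.1%


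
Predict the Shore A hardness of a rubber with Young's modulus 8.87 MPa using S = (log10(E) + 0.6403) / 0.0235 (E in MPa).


log10(E) = 0.0235*S - 0.6403  =>  S = (log10(E) + 0.6403) / 0.0235
log10(8.87) = 0.947924
S = (0.947924 + 0.6403) / 0.0235 = 1.588224 / 0.0235
S = 67.6

Shore A = 67.6


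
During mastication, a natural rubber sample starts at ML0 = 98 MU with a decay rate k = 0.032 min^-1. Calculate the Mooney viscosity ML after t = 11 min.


ML = ML0 * exp(-k * t)
ML = 98 * exp(-0.032 * 11)
ML = 98 * 0.7033
ML = 68.92 MU

68.92 MU


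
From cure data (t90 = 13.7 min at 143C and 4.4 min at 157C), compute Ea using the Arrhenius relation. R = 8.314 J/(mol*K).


T1 = 416.15 K, T2 = 430.15 K
1/T1 - 1/T2 = 7.8209e-05
ln(t1/t2) = ln(13.7/4.4) = 1.1358
Ea = 8.314 * 1.1358 / 7.8209e-05 = 120739.7703 J/mol
Ea = 120.74 kJ/mol

120.74 kJ/mol


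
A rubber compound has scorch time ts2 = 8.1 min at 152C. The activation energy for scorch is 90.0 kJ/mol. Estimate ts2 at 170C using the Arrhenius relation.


Convert temperatures: T1 = 152 + 273.15 = 425.15 K, T2 = 170 + 273.15 = 443.15 K
ts2_new = 8.1 * exp(90000 / 8.314 * (1/443.15 - 1/425.15))
1/T2 - 1/T1 = -9.5539e-05
ts2_new = 2.88 min

2.88 min


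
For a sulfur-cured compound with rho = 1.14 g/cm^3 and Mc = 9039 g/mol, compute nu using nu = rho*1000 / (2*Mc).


nu = rho * 1000 / (2 * Mc)
nu = 1.14 * 1000 / (2 * 9039)
nu = 1140.0 / 18078
nu = 0.0631 mol/L

0.0631 mol/L


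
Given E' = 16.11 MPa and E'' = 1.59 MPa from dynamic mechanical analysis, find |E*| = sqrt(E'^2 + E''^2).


|E*| = sqrt(E'^2 + E''^2)
= sqrt(16.11^2 + 1.59^2)
= sqrt(259.5321 + 2.5281)
= 16.188 MPa

16.188 MPa


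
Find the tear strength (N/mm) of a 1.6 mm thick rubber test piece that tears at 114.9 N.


Tear strength = force / thickness
= 114.9 / 1.6
= 71.81 N/mm

71.81 N/mm


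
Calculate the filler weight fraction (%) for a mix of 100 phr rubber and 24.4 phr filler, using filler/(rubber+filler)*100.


Filler % = filler / (rubber + filler) * 100
= 24.4 / (100 + 24.4) * 100
= 24.4 / 124.4 * 100
= 19.61%

19.61%


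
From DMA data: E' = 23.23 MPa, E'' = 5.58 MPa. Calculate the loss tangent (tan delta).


tan delta = E'' / E'
= 5.58 / 23.23
= 0.2402

tan delta = 0.2402


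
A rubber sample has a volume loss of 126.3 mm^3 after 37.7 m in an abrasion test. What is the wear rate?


Rate = volume_loss / distance
= 126.3 / 37.7
= 3.35 mm^3/m

3.35 mm^3/m


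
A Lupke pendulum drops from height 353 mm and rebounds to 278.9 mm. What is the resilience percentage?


Resilience = h_rebound / h_drop * 100
= 278.9 / 353 * 100
= 79.0%

79.0%


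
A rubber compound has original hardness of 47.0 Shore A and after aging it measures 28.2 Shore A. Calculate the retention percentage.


Retention = aged / original * 100
= 28.2 / 47.0 * 100
= 60.0%

60.0%


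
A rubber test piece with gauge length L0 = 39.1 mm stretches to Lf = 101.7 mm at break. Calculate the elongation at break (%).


Elongation = (Lf - L0) / L0 * 100
= (101.7 - 39.1) / 39.1 * 100
= 62.6 / 39.1 * 100
= 160.1%

160.1%


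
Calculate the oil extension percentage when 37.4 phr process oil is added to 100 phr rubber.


Oil % = oil / (100 + oil) * 100
= 37.4 / (100 + 37.4) * 100
= 37.4 / 137.4 * 100
= 27.22%

27.22%


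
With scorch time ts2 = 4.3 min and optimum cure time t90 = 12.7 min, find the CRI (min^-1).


CRI = 100 / (t90 - ts2)
= 100 / (12.7 - 4.3)
= 100 / 8.4
= 11.9 min^-1

11.9 min^-1


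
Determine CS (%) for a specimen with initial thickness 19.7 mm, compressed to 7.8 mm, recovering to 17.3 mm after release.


CS = (t0 - recovered) / (t0 - ts) * 100
= (19.7 - 17.3) / (19.7 - 7.8) * 100
= 2.4 / 11.9 * 100
= 20.2%

20.2%


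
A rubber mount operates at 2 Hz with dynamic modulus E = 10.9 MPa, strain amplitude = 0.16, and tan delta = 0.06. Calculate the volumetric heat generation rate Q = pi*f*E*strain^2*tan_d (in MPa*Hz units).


Q = pi * f * E * strain^2 * tan_d
= pi * 2 * 10.9 * 0.16^2 * 0.06
= pi * 2 * 10.9 * 0.0256 * 0.06
= 0.1052

Q = 0.1052


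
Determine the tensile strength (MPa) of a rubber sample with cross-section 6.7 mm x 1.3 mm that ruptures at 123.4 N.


Area = width * thickness = 6.7 * 1.3 = 8.71 mm^2
TS = force / area = 123.4 / 8.71 = 14.17 MPa

14.17 MPa


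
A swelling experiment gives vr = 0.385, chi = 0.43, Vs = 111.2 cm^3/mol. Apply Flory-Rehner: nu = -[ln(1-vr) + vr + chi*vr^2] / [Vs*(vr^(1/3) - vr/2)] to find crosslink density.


ln(1 - vr) = ln(1 - 0.385) = -0.4861
Numerator = -((-0.4861) + 0.385 + 0.43 * 0.385^2) = 0.0374
Denominator = 111.2 * (0.385^(1/3) - 0.385/2) = 59.4896
nu = 0.0374 / 59.4896 = 6.2862e-04 mol/cm^3

6.2862e-04 mol/cm^3


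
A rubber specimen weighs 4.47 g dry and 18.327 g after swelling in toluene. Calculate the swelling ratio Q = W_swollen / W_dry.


Q = W_swollen / W_dry
Q = 18.327 / 4.47
Q = 4.1

Q = 4.1


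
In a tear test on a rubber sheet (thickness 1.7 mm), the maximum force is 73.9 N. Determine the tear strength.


Tear strength = force / thickness
= 73.9 / 1.7
= 43.47 N/mm

43.47 N/mm


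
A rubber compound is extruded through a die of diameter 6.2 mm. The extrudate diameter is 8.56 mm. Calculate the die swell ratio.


Die swell ratio = D_extrudate / D_die
= 8.56 / 6.2
= 1.381

Die swell = 1.381


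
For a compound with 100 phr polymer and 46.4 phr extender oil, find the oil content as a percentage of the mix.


Oil % = oil / (100 + oil) * 100
= 46.4 / (100 + 46.4) * 100
= 46.4 / 146.4 * 100
= 31.69%

31.69%


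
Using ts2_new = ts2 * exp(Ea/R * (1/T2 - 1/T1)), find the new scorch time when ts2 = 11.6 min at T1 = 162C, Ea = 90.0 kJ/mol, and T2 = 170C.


Convert temperatures: T1 = 162 + 273.15 = 435.15 K, T2 = 170 + 273.15 = 443.15 K
ts2_new = 11.6 * exp(90000 / 8.314 * (1/443.15 - 1/435.15))
1/T2 - 1/T1 = -4.1486e-05
ts2_new = 7.4 min

7.4 min


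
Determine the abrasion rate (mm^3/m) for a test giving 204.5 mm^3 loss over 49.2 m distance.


Rate = volume_loss / distance
= 204.5 / 49.2
= 4.157 mm^3/m

4.157 mm^3/m


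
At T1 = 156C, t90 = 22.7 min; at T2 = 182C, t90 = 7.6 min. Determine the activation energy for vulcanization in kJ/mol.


T1 = 429.15 K, T2 = 455.15 K
1/T1 - 1/T2 = 1.3311e-04
ln(t1/t2) = ln(22.7/7.6) = 1.0942
Ea = 8.314 * 1.0942 / 1.3311e-04 = 68344.5150 J/mol
Ea = 68.34 kJ/mol

68.34 kJ/mol


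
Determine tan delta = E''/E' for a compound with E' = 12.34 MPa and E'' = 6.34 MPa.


tan delta = E'' / E'
= 6.34 / 12.34
= 0.5138

tan delta = 0.5138


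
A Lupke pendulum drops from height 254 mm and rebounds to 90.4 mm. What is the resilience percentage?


Resilience = h_rebound / h_drop * 100
= 90.4 / 254 * 100
= 35.6%

35.6%


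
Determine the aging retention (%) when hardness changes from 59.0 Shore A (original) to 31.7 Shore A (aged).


Retention = aged / original * 100
= 31.7 / 59.0 * 100
= 53.7%

53.7%


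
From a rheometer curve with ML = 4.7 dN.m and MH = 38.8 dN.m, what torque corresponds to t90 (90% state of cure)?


M90 = ML + 0.9 * (MH - ML)
M90 = 4.7 + 0.9 * (38.8 - 4.7)
M90 = 4.7 + 0.9 * 34.1
M90 = 35.39 dN.m

35.39 dN.m


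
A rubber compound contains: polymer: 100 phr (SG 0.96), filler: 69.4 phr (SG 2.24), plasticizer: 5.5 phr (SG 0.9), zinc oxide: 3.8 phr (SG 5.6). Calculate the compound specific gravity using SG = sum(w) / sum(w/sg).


Sum of weights = 178.7
Volume contributions:
  polymer: 100/0.96 = 104.1667
  filler: 69.4/2.24 = 30.9821
  plasticizer: 5.5/0.9 = 6.1111
  zinc oxide: 3.8/5.6 = 0.6786
Sum of volumes = 141.9385
SG = 178.7 / 141.9385 = 1.259

SG = 1.259


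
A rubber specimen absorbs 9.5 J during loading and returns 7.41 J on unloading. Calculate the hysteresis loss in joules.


Hysteresis loss = loading - unloading
= 9.5 - 7.41
= 2.09 J

2.09 J


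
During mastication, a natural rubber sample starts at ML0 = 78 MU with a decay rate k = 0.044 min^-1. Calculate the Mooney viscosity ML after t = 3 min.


ML = ML0 * exp(-k * t)
ML = 78 * exp(-0.044 * 3)
ML = 78 * 0.8763
ML = 68.35 MU

68.35 MU


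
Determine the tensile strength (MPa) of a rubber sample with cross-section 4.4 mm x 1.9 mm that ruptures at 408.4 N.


Area = width * thickness = 4.4 * 1.9 = 8.36 mm^2
TS = force / area = 408.4 / 8.36 = 48.85 MPa

48.85 MPa


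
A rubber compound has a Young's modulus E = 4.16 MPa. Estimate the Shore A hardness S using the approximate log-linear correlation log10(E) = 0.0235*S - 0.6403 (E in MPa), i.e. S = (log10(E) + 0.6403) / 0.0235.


log10(E) = 0.0235*S - 0.6403  =>  S = (log10(E) + 0.6403) / 0.0235
log10(4.16) = 0.619093
S = (0.619093 + 0.6403) / 0.0235 = 1.259393 / 0.0235
S = 53.6

Shore A = 53.6


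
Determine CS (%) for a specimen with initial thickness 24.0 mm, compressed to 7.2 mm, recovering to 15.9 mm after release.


CS = (t0 - recovered) / (t0 - ts) * 100
= (24.0 - 15.9) / (24.0 - 7.2) * 100
= 8.1 / 16.8 * 100
= 48.2%

48.2%


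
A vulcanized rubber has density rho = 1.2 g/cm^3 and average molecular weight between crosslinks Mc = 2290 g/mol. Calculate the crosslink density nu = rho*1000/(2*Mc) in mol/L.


nu = rho * 1000 / (2 * Mc)
nu = 1.2 * 1000 / (2 * 2290)
nu = 1200.0 / 4580
nu = 0.2620 mol/L

0.2620 mol/L


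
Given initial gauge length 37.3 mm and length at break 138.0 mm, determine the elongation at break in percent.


Elongation = (Lf - L0) / L0 * 100
= (138.0 - 37.3) / 37.3 * 100
= 100.7 / 37.3 * 100
= 270.0%

270.0%


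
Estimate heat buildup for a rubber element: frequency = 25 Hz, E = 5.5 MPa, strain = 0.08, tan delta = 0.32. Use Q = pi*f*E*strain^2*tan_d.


Q = pi * f * E * strain^2 * tan_d
= pi * 25 * 5.5 * 0.08^2 * 0.32
= pi * 25 * 5.5 * 0.0064 * 0.32
= 0.8847

Q = 0.8847


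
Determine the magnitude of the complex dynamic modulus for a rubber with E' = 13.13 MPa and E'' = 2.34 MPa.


|E*| = sqrt(E'^2 + E''^2)
= sqrt(13.13^2 + 2.34^2)
= sqrt(172.3969 + 5.4756)
= 13.337 MPa

13.337 MPa


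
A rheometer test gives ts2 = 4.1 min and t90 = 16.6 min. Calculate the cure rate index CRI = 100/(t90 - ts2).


CRI = 100 / (t90 - ts2)
= 100 / (16.6 - 4.1)
= 100 / 12.5
= 8.0 min^-1

8.0 min^-1


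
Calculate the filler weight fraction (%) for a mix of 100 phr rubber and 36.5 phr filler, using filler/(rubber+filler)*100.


Filler % = filler / (rubber + filler) * 100
= 36.5 / (100 + 36.5) * 100
= 36.5 / 136.5 * 100
= 26.74%

26.74%


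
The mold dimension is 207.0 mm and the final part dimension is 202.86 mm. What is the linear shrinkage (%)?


Shrinkage = (mold - part) / mold * 100
= (207.0 - 202.86) / 207.0 * 100
= 4.14 / 207.0 * 100
= 2.0%

2.0%


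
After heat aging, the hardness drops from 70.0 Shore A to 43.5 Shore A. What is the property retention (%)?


Retention = aged / original * 100
= 43.5 / 70.0 * 100
= 62.1%

62.1%


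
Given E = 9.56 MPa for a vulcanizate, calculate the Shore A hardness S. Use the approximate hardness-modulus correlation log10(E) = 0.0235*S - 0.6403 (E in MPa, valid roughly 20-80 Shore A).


log10(E) = 0.0235*S - 0.6403  =>  S = (log10(E) + 0.6403) / 0.0235
log10(9.56) = 0.980458
S = (0.980458 + 0.6403) / 0.0235 = 1.620758 / 0.0235
S = 69.0

Shore A = 69.0


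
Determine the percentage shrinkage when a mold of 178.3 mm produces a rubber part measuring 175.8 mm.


Shrinkage = (mold - part) / mold * 100
= (178.3 - 175.8) / 178.3 * 100
= 2.5 / 178.3 * 100
= 1.4%

1.4%


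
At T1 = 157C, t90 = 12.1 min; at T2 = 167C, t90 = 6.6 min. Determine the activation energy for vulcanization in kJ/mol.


T1 = 430.15 K, T2 = 440.15 K
1/T1 - 1/T2 = 5.2818e-05
ln(t1/t2) = ln(12.1/6.6) = 0.6061
Ea = 8.314 * 0.6061 / 5.2818e-05 = 95411.4710 J/mol
Ea = 95.41 kJ/mol

95.41 kJ/mol


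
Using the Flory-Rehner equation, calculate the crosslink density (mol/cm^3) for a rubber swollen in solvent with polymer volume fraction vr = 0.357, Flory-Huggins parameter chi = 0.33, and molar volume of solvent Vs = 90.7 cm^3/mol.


ln(1 - vr) = ln(1 - 0.357) = -0.4416
Numerator = -((-0.4416) + 0.357 + 0.33 * 0.357^2) = 0.0426
Denominator = 90.7 * (0.357^(1/3) - 0.357/2) = 48.1524
nu = 0.0426 / 48.1524 = 8.8370e-04 mol/cm^3

8.8370e-04 mol/cm^3


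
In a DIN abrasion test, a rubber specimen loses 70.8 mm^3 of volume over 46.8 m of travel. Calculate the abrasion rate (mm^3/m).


Rate = volume_loss / distance
= 70.8 / 46.8
= 1.513 mm^3/m

1.513 mm^3/m


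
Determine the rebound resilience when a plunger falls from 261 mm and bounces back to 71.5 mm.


Resilience = h_rebound / h_drop * 100
= 71.5 / 261 * 100
= 27.4%

27.4%


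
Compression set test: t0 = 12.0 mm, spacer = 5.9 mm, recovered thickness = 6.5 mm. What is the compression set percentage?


CS = (t0 - recovered) / (t0 - ts) * 100
= (12.0 - 6.5) / (12.0 - 5.9) * 100
= 5.5 / 6.1 * 100
= 90.2%

90.2%


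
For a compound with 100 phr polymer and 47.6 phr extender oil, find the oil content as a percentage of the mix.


Oil % = oil / (100 + oil) * 100
= 47.6 / (100 + 47.6) * 100
= 47.6 / 147.6 * 100
= 32.25%

32.25%


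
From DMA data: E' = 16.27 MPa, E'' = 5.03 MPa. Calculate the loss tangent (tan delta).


tan delta = E'' / E'
= 5.03 / 16.27
= 0.3092

tan delta = 0.3092


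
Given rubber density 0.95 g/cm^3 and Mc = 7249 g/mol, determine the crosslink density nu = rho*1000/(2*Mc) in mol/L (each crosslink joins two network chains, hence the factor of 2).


nu = rho * 1000 / (2 * Mc)
nu = 0.95 * 1000 / (2 * 7249)
nu = 950.0 / 14498
nu = 0.0655 mol/L

0.0655 mol/L


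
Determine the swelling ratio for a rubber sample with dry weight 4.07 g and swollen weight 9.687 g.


Q = W_swollen / W_dry
Q = 9.687 / 4.07
Q = 2.38

Q = 2.38


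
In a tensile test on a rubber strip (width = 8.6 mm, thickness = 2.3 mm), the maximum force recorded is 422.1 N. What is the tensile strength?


Area = width * thickness = 8.6 * 2.3 = 19.78 mm^2
TS = force / area = 422.1 / 19.78 = 21.34 MPa

21.34 MPa


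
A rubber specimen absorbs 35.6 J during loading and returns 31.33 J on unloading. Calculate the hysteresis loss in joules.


Hysteresis loss = loading - unloading
= 35.6 - 31.33
= 4.27 J

4.27 J


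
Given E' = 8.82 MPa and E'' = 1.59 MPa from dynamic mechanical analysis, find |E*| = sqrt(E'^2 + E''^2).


|E*| = sqrt(E'^2 + E''^2)
= sqrt(8.82^2 + 1.59^2)
= sqrt(77.7924 + 2.5281)
= 8.962 MPa

8.962 MPa


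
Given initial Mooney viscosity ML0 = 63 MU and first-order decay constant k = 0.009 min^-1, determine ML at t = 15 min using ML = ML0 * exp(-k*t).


ML = ML0 * exp(-k * t)
ML = 63 * exp(-0.009 * 15)
ML = 63 * 0.8737
ML = 55.04 MU

55.04 MU


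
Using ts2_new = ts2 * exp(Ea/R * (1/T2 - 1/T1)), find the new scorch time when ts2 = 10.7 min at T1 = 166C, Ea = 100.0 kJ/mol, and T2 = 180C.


Convert temperatures: T1 = 166 + 273.15 = 439.15 K, T2 = 180 + 273.15 = 453.15 K
ts2_new = 10.7 * exp(100000 / 8.314 * (1/453.15 - 1/439.15))
1/T2 - 1/T1 = -7.0351e-05
ts2_new = 4.59 min

4.59 min


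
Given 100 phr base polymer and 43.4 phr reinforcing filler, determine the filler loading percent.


Filler % = filler / (rubber + filler) * 100
= 43.4 / (100 + 43.4) * 100
= 43.4 / 143.4 * 100
= 30.26%

30.26%


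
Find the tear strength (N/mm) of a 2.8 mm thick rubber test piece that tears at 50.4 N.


Tear strength = force / thickness
= 50.4 / 2.8
= 18.0 N/mm

18.0 N/mm


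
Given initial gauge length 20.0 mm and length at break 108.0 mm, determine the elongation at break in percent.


Elongation = (Lf - L0) / L0 * 100
= (108.0 - 20.0) / 20.0 * 100
= 88.0 / 20.0 * 100
= 440.0%

440.0%


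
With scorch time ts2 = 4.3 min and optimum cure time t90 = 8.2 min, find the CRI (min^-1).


CRI = 100 / (t90 - ts2)
= 100 / (8.2 - 4.3)
= 100 / 3.9
= 25.64 min^-1

25.64 min^-1


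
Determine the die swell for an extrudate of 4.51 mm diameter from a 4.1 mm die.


Die swell ratio = D_extrudate / D_die
= 4.51 / 4.1
= 1.1

Die swell = 1.1


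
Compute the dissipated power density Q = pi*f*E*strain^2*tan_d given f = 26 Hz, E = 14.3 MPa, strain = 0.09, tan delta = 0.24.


Q = pi * f * E * strain^2 * tan_d
= pi * 26 * 14.3 * 0.09^2 * 0.24
= pi * 26 * 14.3 * 0.0081 * 0.24
= 2.2707

Q = 2.2707


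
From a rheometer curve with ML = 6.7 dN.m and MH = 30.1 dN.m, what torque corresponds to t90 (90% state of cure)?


M90 = ML + 0.9 * (MH - ML)
M90 = 6.7 + 0.9 * (30.1 - 6.7)
M90 = 6.7 + 0.9 * 23.4
M90 = 27.76 dN.m

27.76 dN.m


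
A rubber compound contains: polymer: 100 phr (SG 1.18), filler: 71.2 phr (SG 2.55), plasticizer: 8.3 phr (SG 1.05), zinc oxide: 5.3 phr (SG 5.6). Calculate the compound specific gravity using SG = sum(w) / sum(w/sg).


Sum of weights = 184.8
Volume contributions:
  polymer: 100/1.18 = 84.7458
  filler: 71.2/2.55 = 27.9216
  plasticizer: 8.3/1.05 = 7.9048
  zinc oxide: 5.3/5.6 = 0.9464
Sum of volumes = 121.5185
SG = 184.8 / 121.5185 = 1.521

SG = 1.521


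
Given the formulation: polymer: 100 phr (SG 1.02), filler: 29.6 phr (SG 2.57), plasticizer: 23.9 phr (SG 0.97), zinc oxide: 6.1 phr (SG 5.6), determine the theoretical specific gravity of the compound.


Sum of weights = 159.6
Volume contributions:
  polymer: 100/1.02 = 98.0392
  filler: 29.6/2.57 = 11.5175
  plasticizer: 23.9/0.97 = 24.6392
  zinc oxide: 6.1/5.6 = 1.0893
Sum of volumes = 135.2852
SG = 159.6 / 135.2852 = 1.18

SG = 1.18


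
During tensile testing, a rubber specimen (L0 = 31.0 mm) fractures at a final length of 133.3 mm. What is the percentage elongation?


Elongation = (Lf - L0) / L0 * 100
= (133.3 - 31.0) / 31.0 * 100
= 102.3 / 31.0 * 100
= 330.0%

330.0%


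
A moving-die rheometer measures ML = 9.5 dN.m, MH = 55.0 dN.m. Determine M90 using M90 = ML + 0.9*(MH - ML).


M90 = ML + 0.9 * (MH - ML)
M90 = 9.5 + 0.9 * (55.0 - 9.5)
M90 = 9.5 + 0.9 * 45.5
M90 = 50.45 dN.m

50.45 dN.m


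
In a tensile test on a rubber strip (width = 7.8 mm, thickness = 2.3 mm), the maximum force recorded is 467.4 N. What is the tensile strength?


Area = width * thickness = 7.8 * 2.3 = 17.94 mm^2
TS = force / area = 467.4 / 17.94 = 26.05 MPa

26.05 MPa


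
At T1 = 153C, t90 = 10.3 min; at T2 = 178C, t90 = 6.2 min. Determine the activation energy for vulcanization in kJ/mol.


T1 = 426.15 K, T2 = 451.15 K
1/T1 - 1/T2 = 1.3003e-04
ln(t1/t2) = ln(10.3/6.2) = 0.5076
Ea = 8.314 * 0.5076 / 1.3003e-04 = 32454.1667 J/mol
Ea = 32.45 kJ/mol

32.45 kJ/mol


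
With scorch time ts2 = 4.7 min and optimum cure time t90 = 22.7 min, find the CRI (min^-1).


CRI = 100 / (t90 - ts2)
= 100 / (22.7 - 4.7)
= 100 / 18.0
= 5.56 min^-1

5.56 min^-1


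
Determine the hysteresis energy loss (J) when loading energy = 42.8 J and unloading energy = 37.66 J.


Hysteresis loss = loading - unloading
= 42.8 - 37.66
= 5.14 J

5.14 J
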